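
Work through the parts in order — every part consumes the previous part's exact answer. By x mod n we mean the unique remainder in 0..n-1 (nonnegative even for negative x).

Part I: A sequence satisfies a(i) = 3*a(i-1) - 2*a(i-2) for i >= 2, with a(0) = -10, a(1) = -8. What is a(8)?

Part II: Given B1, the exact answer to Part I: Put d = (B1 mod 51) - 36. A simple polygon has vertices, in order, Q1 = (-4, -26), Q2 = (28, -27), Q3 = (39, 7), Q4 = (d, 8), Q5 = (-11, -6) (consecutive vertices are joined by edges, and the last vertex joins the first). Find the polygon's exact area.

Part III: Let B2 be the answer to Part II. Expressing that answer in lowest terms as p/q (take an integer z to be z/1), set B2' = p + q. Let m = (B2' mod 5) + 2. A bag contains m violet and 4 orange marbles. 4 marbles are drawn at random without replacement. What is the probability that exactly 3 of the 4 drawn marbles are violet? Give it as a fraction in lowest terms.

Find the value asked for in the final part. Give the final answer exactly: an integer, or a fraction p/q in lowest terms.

8/35

Part I: a(2) = 3*(-8) - 2*(-10) = -4; iterating: a(2)=-4, a(3)=4, a(4)=20, a(5)=52, a(6)=116, a(7)=244, a(8)=500; answer 500
Part II: B1 = 500; d = 5; cross terms: (-4*-27 - 28*-26)=836, (28*7 - 39*-27)=1249, (39*8 - 5*7)=277, (5*-6 - -11*8)=58, (-11*-26 - -4*-6)=262; twice the area = |2682| = 2682; area = 1341; answer 1341
Part III: B2 = 1341; threaded value p + q = 1342; m = 4; total draws C(8,4) = 70; favorable C(4,3)*C(4,1) = 16; P = 8/35; answer 8/35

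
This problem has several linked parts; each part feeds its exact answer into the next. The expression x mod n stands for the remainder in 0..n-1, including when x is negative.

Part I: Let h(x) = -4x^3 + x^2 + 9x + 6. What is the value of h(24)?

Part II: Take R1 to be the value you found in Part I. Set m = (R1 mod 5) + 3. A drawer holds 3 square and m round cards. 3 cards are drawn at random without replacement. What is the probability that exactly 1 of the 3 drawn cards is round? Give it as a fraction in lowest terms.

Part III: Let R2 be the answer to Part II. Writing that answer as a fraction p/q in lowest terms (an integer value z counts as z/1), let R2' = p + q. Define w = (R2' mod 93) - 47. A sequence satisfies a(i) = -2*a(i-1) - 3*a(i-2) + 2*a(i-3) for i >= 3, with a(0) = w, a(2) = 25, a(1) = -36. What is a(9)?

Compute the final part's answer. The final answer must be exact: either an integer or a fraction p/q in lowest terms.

-1534

Part I: -4*(24)^3 + 1*(24)^2 + 9*(24)^1 + 6 = (-55296) + (576) + (216) + (6) = -54498; answer -54498
Part II: R1 = -54498; m = 5; total draws C(8,3) = 56; favorable C(5,1)*C(3,2) = 15; P = 15/56; answer 15/56
Part III: R2 = 15/56; threaded value p + q = 71; w = 24; a(3) = -2*(25) - 3*(-36) + 2*(24) = 106; iterating: a(3)=106, a(4)=-359, a(5)=450, a(6)=389, a(7)=-2846, a(8)=5425, a(9)=-1534; answer -1534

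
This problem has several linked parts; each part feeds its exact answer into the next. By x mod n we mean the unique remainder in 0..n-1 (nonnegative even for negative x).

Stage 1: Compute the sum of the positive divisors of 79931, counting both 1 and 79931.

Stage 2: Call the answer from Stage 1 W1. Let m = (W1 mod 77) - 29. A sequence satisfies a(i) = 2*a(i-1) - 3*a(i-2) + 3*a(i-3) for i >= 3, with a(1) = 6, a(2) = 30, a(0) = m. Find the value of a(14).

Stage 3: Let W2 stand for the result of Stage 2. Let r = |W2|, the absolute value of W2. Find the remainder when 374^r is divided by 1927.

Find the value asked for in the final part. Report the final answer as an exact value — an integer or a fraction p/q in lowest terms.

975

Stage 1: 79931 = 67 * 1193; sigma = (1 + 67) * (1 + 1193) = 68 * 1194 = 81192; answer 81192
Stage 2: W1 = 81192; m = 5; a(3) = 2*(30) - 3*(6) + 3*(5) = 57; iterating: a(3)=57, a(4)=42, a(5)=3, a(6)=51, a(7)=219, a(8)=294, a(9)=84, a(10)=-57, a(11)=516, a(12)=1455, a(13)=1191, a(14)=-435; answer -435
Stage 3: W2 = -435; r = 435; squarings mod 1927: 374^1=374, 374^2=1132, 374^4=1896, 374^8=961, 374^16=488, 374^32=1123, 374^64=871, 374^128=1330, 374^256=1841; 374^435 = 374^1 * 374^2 * 374^16 * 374^32 * 374^128 * 374^256 = 975 (mod 1927); answer 975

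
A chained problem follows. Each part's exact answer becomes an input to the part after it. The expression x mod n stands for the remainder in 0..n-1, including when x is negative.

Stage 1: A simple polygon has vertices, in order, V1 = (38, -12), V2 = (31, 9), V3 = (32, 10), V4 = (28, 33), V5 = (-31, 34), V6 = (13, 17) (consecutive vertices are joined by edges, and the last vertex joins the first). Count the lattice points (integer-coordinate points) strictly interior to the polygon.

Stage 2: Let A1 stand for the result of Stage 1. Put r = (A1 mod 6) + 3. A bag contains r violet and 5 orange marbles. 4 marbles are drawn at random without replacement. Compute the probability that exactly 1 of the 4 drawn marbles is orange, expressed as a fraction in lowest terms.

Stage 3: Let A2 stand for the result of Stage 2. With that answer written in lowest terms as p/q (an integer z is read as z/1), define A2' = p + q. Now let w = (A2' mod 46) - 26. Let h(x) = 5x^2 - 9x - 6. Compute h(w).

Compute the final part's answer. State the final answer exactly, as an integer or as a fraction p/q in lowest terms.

Stage 1: cross terms: (38*9 - 31*-12)=714, (31*10 - 32*9)=22, (32*33 - 28*10)=776, (28*34 - -31*33)=1975, (-31*17 - 13*34)=-969, (13*-12 - 38*17)=-802; twice the area = |1716| = 1716; area = 858; boundary points = 7 + 1 + 1 + 1 + 1 + 1 = 12; strictly interior points = area - boundary/2 + 1 = 853; answer 853
Stage 2: A1 = 853; r = 4; total draws C(9,4) = 126; favorable C(5,1)*C(4,3) = 20; P = 10/63; answer 10/63
Stage 3: A2 = 10/63; threaded value p + q = 73; w = 1; 5*(1)^2 - 9*(1)^1 - 6 = (5) + (-9) + (-6) = -10; answer -10

-10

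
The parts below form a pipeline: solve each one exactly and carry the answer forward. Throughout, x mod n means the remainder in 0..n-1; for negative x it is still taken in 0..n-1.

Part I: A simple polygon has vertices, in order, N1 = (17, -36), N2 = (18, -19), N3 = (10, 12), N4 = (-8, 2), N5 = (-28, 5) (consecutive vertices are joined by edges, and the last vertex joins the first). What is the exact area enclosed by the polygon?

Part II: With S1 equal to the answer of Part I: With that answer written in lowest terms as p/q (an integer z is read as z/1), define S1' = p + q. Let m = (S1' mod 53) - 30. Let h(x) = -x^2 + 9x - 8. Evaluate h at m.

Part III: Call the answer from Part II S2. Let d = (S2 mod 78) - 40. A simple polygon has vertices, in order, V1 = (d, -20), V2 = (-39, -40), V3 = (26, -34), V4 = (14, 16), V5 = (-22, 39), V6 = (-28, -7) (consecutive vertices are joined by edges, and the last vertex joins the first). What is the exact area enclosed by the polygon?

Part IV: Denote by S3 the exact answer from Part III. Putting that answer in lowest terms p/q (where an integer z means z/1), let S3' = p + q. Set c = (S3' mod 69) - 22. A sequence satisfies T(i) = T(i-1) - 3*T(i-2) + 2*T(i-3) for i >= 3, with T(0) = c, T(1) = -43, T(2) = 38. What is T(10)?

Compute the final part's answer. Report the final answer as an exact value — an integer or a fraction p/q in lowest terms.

Part I: cross terms: (17*-19 - 18*-36)=325, (18*12 - 10*-19)=406, (10*2 - -8*12)=116, (-8*5 - -28*2)=16, (-28*-36 - 17*5)=923; twice the area = |1786| = 1786; area = 893; answer 893
Part II: S1 = 893; threaded value p + q = 894; m = 16; -1*(16)^2 + 9*(16)^1 - 8 = (-256) + (144) + (-8) = -120; answer -120
Part III: S2 = -120; d = -4; cross terms: (-4*-40 - -39*-20)=-620, (-39*-34 - 26*-40)=2366, (26*16 - 14*-34)=892, (14*39 - -22*16)=898, (-22*-7 - -28*39)=1246, (-28*-20 - -4*-7)=532; twice the area = |5314| = 5314; area = 2657; answer 2657
Part IV: S3 = 2657; threaded value p + q = 2658; c = 14; T(3) = 1*(38) - 3*(-43) + 2*(14) = 195; iterating: T(3)=195, T(4)=-5, T(5)=-514, T(6)=-109, T(7)=1423, T(8)=722, T(9)=-3765, T(10)=-3085; answer -3085

-3085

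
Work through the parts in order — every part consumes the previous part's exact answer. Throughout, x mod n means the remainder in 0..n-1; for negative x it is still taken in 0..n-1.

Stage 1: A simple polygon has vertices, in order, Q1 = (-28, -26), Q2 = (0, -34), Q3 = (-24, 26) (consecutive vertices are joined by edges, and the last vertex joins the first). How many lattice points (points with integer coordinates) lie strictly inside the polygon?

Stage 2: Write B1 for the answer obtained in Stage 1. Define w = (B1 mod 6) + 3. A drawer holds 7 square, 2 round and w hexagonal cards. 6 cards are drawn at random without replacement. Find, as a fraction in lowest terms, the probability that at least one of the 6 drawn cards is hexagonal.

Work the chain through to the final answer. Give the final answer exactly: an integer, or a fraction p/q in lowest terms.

Stage 1: cross terms: (-28*-34 - 0*-26)=952, (0*26 - -24*-34)=-816, (-24*-26 - -28*26)=1352; twice the area = |1488| = 1488; area = 744; boundary points = 4 + 12 + 4 = 20; strictly interior points = area - boundary/2 + 1 = 735; answer 735
Stage 2: B1 = 735; w = 6; total draws C(15,6) = 5005; complement C(9,6) = 84; favorable 5005 - 84 = 4921; P = 703/715; answer 703/715

703/715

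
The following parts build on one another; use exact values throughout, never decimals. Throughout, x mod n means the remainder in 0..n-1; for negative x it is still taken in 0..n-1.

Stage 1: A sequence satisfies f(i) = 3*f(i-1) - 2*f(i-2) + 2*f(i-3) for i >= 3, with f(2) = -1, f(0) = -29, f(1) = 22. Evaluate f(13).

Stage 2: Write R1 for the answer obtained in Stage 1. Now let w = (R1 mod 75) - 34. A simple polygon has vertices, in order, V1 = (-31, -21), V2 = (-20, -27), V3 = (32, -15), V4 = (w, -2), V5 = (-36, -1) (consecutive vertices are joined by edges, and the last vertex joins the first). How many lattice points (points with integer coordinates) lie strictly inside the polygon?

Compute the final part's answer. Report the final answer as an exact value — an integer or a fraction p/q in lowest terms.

Stage 1: f(3) = 3*(-1) - 2*(22) + 2*(-29) = -105; iterating: f(3)=-105, f(4)=-269, f(5)=-599, f(6)=-1469, f(7)=-3747, f(8)=-9501, f(9)=-23947, f(10)=-60333, f(11)=-152107, f(12)=-383549, f(13)=-967099; answer -967099
Stage 2: R1 = -967099; w = -8; cross terms: (-31*-27 - -20*-21)=417, (-20*-15 - 32*-27)=1164, (32*-2 - -8*-15)=-184, (-8*-1 - -36*-2)=-64, (-36*-21 - -31*-1)=725; twice the area = |2058| = 2058; area = 1029; boundary points = 1 + 4 + 1 + 1 + 5 = 12; strictly interior points = area - boundary/2 + 1 = 1024; answer 1024

1024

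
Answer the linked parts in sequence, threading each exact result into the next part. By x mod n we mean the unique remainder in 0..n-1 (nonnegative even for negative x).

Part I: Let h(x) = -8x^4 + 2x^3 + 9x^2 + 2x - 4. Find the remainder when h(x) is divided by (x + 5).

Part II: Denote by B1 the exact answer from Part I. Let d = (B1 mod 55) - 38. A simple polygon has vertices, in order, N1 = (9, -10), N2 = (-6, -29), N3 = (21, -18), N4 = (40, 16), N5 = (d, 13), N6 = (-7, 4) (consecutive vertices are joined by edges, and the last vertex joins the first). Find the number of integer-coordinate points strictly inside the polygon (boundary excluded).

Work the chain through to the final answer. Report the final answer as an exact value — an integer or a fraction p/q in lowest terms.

Part I: remainder = value at the root: -8*(-5)^4 + 2*(-5)^3 + 9*(-5)^2 + 2*(-5)^1 - 4 = (-5000) + (-250) + (225) + (-10) + (-4) = -5039; answer -5039
Part II: B1 = -5039; d = -17; cross terms: (9*-29 - -6*-10)=-321, (-6*-18 - 21*-29)=717, (21*16 - 40*-18)=1056, (40*13 - -17*16)=792, (-17*4 - -7*13)=23, (-7*-10 - 9*4)=34; twice the area = |2301| = 2301; area = 2301/2; boundary points = 1 + 1 + 1 + 3 + 1 + 2 = 9; strictly interior points = area - boundary/2 + 1 = 1147; answer 1147

1147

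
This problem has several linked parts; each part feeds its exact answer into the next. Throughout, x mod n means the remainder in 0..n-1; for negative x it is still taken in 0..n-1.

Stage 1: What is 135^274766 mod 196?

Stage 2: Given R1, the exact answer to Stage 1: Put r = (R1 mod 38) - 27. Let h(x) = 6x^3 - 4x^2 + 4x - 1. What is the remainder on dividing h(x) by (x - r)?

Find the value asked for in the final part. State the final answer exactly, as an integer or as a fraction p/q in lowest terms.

Stage 1: squarings mod 196: 135^1=135, 135^2=193, 135^4=9, 135^8=81, 135^16=93, 135^32=25, 135^64=37, 135^128=193, 135^256=9, 135^512=81, 135^1024=93, 135^2048=25, 135^4096=37, 135^8192=193, 135^16384=9, 135^32768=81, 135^65536=93, 135^131072=25, 135^262144=37; 135^274766 = 135^2 * 135^4 * 135^8 * 135^64 * 135^256 * 135^4096 * 135^8192 * 135^262144 = 193 (mod 196); answer 193
Stage 2: R1 = 193; r = -24; remainder = value at the root: 6*(-24)^3 - 4*(-24)^2 + 4*(-24)^1 - 1 = (-82944) + (-2304) + (-96) + (-1) = -85345; answer -85345

-85345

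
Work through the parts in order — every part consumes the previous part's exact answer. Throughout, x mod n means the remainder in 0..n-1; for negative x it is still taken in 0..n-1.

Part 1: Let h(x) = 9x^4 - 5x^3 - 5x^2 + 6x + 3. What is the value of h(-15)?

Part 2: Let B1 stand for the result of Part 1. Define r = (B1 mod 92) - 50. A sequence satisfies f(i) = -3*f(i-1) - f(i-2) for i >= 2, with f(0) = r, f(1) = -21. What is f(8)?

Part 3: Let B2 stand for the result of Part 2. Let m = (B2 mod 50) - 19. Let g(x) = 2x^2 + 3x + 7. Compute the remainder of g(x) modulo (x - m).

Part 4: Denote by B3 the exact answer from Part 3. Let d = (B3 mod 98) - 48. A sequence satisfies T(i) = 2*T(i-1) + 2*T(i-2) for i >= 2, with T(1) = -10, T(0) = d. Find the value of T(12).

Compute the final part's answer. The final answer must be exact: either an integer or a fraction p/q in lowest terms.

-974272

Part 1: 9*(-15)^4 - 5*(-15)^3 - 5*(-15)^2 + 6*(-15)^1 + 3 = (455625) + (16875) + (-1125) + (-90) + (3) = 471288; answer 471288
Part 2: B1 = 471288; r = 14; f(2) = -3*(-21) - 1*(14) = 49; iterating: f(2)=49, f(3)=-126, f(4)=329, f(5)=-861, f(6)=2254, f(7)=-5901, f(8)=15449; answer 15449
Part 3: B2 = 15449; m = 30; remainder = value at the root: 2*(30)^2 + 3*(30)^1 + 7 = (1800) + (90) + (7) = 1897; answer 1897
Part 4: B3 = 1897; d = -13; T(2) = 2*(-10) + 2*(-13) = -46; iterating: T(2)=-46, T(3)=-112, T(4)=-316, T(5)=-856, T(6)=-2344, T(7)=-6400, T(8)=-17488, T(9)=-47776, T(10)=-130528, T(11)=-356608, T(12)=-974272; answer -974272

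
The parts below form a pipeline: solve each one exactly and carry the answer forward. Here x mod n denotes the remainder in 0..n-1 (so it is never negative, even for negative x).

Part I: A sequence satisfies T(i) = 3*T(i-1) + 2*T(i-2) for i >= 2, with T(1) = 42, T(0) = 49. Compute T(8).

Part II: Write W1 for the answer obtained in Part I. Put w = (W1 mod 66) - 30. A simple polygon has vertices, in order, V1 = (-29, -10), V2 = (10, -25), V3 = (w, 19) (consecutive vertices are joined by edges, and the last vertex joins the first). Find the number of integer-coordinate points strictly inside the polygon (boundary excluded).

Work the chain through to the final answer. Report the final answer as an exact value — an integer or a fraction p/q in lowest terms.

811

Part I: T(2) = 3*(42) + 2*(49) = 224; iterating: T(2)=224, T(3)=756, T(4)=2716, T(5)=9660, T(6)=34412, T(7)=122556, T(8)=436492; answer 436492
Part II: W1 = 436492; w = 4; cross terms: (-29*-25 - 10*-10)=825, (10*19 - 4*-25)=290, (4*-10 - -29*19)=511; twice the area = |1626| = 1626; area = 813; boundary points = 3 + 2 + 1 = 6; strictly interior points = area - boundary/2 + 1 = 811; answer 811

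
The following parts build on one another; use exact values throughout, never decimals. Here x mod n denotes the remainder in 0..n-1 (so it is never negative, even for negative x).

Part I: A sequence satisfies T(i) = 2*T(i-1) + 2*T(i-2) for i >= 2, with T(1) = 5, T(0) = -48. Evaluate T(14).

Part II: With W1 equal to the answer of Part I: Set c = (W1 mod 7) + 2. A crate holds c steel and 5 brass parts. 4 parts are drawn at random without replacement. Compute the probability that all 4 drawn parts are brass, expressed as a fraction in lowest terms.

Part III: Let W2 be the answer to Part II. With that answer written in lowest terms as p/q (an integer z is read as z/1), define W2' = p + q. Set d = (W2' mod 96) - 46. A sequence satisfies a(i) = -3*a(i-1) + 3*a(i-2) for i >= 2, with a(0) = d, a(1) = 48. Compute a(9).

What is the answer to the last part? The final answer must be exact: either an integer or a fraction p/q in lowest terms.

1779003

Part I: T(2) = 2*(5) + 2*(-48) = -86; iterating: T(2)=-86, T(3)=-162, T(4)=-496, T(5)=-1316, T(6)=-3624, T(7)=-9880, T(8)=-27008, T(9)=-73776, T(10)=-201568, T(11)=-550688, T(12)=-1504512, T(13)=-4110400, T(14)=-11229824; answer -11229824
Part II: W1 = -11229824; c = 5; total draws C(10,4) = 210; favorable C(5,4) = 5; P = 1/42; answer 1/42
Part III: W2 = 1/42; threaded value p + q = 43; d = -3; a(2) = -3*(48) + 3*(-3) = -153; iterating: a(2)=-153, a(3)=603, a(4)=-2268, a(5)=8613, a(6)=-32643, a(7)=123768, a(8)=-469233, a(9)=1779003; answer 1779003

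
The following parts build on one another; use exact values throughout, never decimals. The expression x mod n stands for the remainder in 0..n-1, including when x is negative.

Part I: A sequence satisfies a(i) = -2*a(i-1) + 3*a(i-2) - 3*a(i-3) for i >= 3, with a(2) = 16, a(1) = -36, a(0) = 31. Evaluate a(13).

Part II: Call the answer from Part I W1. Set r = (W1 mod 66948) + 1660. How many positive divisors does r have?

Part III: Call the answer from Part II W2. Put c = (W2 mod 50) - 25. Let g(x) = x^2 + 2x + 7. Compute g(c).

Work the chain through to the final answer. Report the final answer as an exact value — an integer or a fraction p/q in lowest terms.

Part I: a(3) = -2*(16) + 3*(-36) - 3*(31) = -233; iterating: a(3)=-233, a(4)=622, a(5)=-1991, a(6)=6547, a(7)=-20933, a(8)=67480, a(9)=-217400, a(10)=700039, a(11)=-2254718, a(12)=7261753, a(13)=-23387777; answer -23387777
Part II: W1 = -23387777; r = 45683; 45683 = 11 * 4153; number of divisors = (1+1) * (1+1) = 4; answer 4
Part III: W2 = 4; c = -21; 1*(-21)^2 + 2*(-21)^1 + 7 = (441) + (-42) + (7) = 406; answer 406

406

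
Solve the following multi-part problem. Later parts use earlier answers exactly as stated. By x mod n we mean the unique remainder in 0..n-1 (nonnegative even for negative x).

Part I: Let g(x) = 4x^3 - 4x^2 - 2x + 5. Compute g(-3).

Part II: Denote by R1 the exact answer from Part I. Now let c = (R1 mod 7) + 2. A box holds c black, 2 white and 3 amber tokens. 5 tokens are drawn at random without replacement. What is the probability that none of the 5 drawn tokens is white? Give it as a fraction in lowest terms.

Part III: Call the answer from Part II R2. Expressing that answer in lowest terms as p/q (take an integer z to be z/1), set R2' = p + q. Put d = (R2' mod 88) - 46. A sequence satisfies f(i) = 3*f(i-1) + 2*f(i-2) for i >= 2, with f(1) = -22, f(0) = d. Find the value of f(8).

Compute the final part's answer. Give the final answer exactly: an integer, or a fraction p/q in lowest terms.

-222762

Part I: 4*(-3)^3 - 4*(-3)^2 - 2*(-3)^1 + 5 = (-108) + (-36) + (6) + (5) = -133; answer -133
Part II: R1 = -133; c = 2; total draws C(7,5) = 21; favorable C(5,5) = 1; P = 1/21; answer 1/21
Part III: R2 = 1/21; threaded value p + q = 22; d = -24; f(2) = 3*(-22) + 2*(-24) = -114; iterating: f(2)=-114, f(3)=-386, f(4)=-1386, f(5)=-4930, f(6)=-17562, f(7)=-62546, f(8)=-222762; answer -222762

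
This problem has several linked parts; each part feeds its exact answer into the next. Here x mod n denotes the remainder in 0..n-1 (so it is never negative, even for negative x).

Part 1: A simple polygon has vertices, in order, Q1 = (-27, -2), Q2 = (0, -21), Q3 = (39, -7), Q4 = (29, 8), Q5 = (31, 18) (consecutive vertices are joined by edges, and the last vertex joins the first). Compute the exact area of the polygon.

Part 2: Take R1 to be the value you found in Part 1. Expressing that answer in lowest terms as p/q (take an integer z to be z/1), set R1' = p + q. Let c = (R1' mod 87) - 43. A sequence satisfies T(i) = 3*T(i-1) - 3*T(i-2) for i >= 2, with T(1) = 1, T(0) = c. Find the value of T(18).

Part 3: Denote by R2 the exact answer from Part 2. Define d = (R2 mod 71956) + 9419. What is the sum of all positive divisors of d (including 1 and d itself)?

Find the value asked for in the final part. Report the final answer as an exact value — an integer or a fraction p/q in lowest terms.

Part 1: cross terms: (-27*-21 - 0*-2)=567, (0*-7 - 39*-21)=819, (39*8 - 29*-7)=515, (29*18 - 31*8)=274, (31*-2 - -27*18)=424; twice the area = |2599| = 2599; area = 2599/2; answer 2599/2
Part 2: R1 = 2599/2; threaded value p + q = 2601; c = 35; T(2) = 3*(1) - 3*(35) = -102; iterating: T(2)=-102, T(3)=-309, T(4)=-621, T(5)=-936, T(6)=-945, T(7)=-27, T(8)=2754, T(9)=8343, T(10)=16767, T(11)=25272, T(12)=25515, T(13)=729, T(14)=-74358, T(15)=-225261, T(16)=-452709, T(17)=-682344, T(18)=-688905; answer -688905
Part 3: R2 = -688905; d = 40074; 40074 = 2 * 3 * 6679; sigma = (1 + 2) * (1 + 3) * (1 + 6679) = 3 * 4 * 6680 = 80160; answer 80160

80160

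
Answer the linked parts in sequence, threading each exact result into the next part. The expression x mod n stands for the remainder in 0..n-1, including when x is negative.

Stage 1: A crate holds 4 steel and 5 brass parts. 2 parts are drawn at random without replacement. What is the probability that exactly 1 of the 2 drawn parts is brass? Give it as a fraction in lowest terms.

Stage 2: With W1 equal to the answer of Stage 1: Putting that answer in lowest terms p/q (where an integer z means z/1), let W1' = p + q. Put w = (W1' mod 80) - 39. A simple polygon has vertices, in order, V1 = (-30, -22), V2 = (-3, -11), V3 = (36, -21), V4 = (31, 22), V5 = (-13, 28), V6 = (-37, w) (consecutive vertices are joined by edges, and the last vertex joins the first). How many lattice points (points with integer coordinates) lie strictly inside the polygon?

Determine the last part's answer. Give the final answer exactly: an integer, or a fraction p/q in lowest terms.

Stage 1: total draws C(9,2) = 36; favorable C(5,1)*C(4,1) = 20; P = 5/9; answer 5/9
Stage 2: W1 = 5/9; threaded value p + q = 14; w = -25; cross terms: (-30*-11 - -3*-22)=264, (-3*-21 - 36*-11)=459, (36*22 - 31*-21)=1443, (31*28 - -13*22)=1154, (-13*-25 - -37*28)=1361, (-37*-22 - -30*-25)=64; twice the area = |4745| = 4745; area = 4745/2; boundary points = 1 + 1 + 1 + 2 + 1 + 1 = 7; strictly interior points = area - boundary/2 + 1 = 2370; answer 2370

2370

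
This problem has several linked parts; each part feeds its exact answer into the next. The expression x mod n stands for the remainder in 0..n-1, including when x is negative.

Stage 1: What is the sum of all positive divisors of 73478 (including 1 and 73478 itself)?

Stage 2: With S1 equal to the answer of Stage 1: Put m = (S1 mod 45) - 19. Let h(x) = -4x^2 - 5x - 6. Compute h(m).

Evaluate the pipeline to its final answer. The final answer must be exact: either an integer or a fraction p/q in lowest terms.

-50

Stage 1: 73478 = 2 * 36739; sigma = (1 + 2) * (1 + 36739) = 3 * 36740 = 110220; answer 110220
Stage 2: S1 = 110220; m = -4; -4*(-4)^2 - 5*(-4)^1 - 6 = (-64) + (20) + (-6) = -50; answer -50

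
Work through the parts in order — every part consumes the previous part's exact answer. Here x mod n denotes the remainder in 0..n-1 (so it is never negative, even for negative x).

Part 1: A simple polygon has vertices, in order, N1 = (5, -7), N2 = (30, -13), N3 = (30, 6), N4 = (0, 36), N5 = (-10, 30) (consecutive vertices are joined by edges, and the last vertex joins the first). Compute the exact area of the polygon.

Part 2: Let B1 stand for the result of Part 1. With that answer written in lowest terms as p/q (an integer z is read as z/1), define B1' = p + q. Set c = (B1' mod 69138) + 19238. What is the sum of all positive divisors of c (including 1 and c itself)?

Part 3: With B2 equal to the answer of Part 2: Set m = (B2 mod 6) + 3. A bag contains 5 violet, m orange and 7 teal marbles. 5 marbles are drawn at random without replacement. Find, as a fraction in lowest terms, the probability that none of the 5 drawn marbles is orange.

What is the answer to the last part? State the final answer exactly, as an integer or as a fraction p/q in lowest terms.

24/91

Part 1: cross terms: (5*-13 - 30*-7)=145, (30*6 - 30*-13)=570, (30*36 - 0*6)=1080, (0*30 - -10*36)=360, (-10*-7 - 5*30)=-80; twice the area = |2075| = 2075; area = 2075/2; answer 2075/2
Part 2: B1 = 2075/2; threaded value p + q = 2077; c = 21315; 21315 = 3 * 5 * 7^2 * 29; sigma = (1 + 3) * (1 + 5) * (1 + 7 + 49) * (1 + 29) = 4 * 6 * 57 * 30 = 41040; answer 41040
Part 3: B2 = 41040; m = 3; total draws C(15,5) = 3003; favorable C(12,5) = 792; P = 24/91; answer 24/91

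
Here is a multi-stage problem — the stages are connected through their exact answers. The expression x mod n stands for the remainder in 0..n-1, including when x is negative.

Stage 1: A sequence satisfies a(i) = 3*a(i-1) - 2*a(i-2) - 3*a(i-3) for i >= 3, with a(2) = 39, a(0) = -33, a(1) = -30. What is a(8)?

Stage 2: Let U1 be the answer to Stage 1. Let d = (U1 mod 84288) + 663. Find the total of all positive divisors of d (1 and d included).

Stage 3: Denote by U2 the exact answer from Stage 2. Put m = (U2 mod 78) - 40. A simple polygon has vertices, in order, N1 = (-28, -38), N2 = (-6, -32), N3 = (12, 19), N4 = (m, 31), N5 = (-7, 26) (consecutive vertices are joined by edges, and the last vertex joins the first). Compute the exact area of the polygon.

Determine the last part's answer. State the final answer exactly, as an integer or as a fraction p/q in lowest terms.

2395/2

Stage 1: a(3) = 3*(39) - 2*(-30) - 3*(-33) = 276; iterating: a(3)=276, a(4)=840, a(5)=1851, a(6)=3045, a(7)=2913, a(8)=-2904; answer -2904
Stage 2: U1 = -2904; d = 82047; 82047 = 3 * 7 * 3907; sigma = (1 + 3) * (1 + 7) * (1 + 3907) = 4 * 8 * 3908 = 125056; answer 125056
Stage 3: U2 = 125056; m = -18; cross terms: (-28*-32 - -6*-38)=668, (-6*19 - 12*-32)=270, (12*31 - -18*19)=714, (-18*26 - -7*31)=-251, (-7*-38 - -28*26)=994; twice the area = |2395| = 2395; area = 2395/2; answer 2395/2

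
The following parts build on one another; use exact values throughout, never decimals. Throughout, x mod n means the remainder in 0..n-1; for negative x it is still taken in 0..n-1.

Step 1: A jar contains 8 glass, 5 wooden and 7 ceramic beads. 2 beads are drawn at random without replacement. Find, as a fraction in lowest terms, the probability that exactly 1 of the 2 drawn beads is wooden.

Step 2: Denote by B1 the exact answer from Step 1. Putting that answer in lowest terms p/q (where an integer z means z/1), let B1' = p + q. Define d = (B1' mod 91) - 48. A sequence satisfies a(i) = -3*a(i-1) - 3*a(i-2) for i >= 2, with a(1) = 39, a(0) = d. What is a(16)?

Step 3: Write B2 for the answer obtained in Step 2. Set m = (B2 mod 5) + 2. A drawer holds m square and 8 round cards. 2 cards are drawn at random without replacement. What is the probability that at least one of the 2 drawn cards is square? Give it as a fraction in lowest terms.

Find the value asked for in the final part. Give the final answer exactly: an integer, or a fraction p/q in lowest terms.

27/55

Step 1: total draws C(20,2) = 190; favorable C(5,1)*C(15,1) = 75; P = 15/38; answer 15/38
Step 2: B1 = 15/38; threaded value p + q = 53; d = 5; a(2) = -3*(39) - 3*(5) = -132; iterating: a(2)=-132, a(3)=279, a(4)=-441, a(5)=486, a(6)=-135, a(7)=-1053, a(8)=3564, a(9)=-7533, a(10)=11907, a(11)=-13122, a(12)=3645, a(13)=28431, a(14)=-96228, a(15)=203391, a(16)=-321489; answer -321489
Step 3: B2 = -321489; m = 3; total draws C(11,2) = 55; complement C(8,2) = 28; favorable 55 - 28 = 27; P = 27/55; answer 27/55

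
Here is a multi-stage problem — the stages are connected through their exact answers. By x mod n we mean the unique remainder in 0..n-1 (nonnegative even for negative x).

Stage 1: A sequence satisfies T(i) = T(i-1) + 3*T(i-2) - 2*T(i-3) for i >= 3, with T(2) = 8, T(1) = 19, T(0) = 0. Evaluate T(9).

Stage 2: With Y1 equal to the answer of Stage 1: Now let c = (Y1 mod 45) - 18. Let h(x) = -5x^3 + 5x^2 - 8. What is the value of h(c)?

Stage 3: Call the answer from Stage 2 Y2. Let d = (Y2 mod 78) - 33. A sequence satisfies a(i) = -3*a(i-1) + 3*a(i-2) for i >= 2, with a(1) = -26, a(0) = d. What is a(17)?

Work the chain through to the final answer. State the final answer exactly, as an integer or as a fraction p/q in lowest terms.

-90489909051

Stage 1: T(3) = 1*(8) + 3*(19) - 2*(0) = 65; iterating: T(3)=65, T(4)=51, T(5)=230, T(6)=253, T(7)=841, T(8)=1140, T(9)=3157; answer 3157
Stage 2: Y1 = 3157; c = -11; -5*(-11)^3 + 5*(-11)^2 - 8 = (6655) + (605) + (-8) = 7252; answer 7252
Stage 3: Y2 = 7252; d = 43; a(2) = -3*(-26) + 3*(43) = 207; iterating: a(2)=207, a(3)=-699, a(4)=2718, a(5)=-10251, a(6)=38907, a(7)=-147474, a(8)=559143, a(9)=-2119851, a(10)=8036982, a(11)=-30470499, a(12)=115522443, a(13)=-437978826, a(14)=1660503807, a(15)=-6295447899, a(16)=23867855118, a(17)=-90489909051; answer -90489909051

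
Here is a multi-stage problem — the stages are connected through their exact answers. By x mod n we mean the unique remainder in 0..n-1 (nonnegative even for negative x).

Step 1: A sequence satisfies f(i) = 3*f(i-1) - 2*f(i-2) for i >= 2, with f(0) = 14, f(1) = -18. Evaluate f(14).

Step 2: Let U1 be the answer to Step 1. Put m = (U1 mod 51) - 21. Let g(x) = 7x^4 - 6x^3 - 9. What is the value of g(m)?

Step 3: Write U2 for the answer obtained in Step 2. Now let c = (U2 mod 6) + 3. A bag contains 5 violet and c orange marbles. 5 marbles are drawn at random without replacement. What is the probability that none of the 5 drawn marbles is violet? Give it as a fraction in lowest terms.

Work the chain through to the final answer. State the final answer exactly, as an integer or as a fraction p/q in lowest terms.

Step 1: f(2) = 3*(-18) - 2*(14) = -82; iterating: f(2)=-82, f(3)=-210, f(4)=-466, f(5)=-978, f(6)=-2002, f(7)=-4050, f(8)=-8146, f(9)=-16338, f(10)=-32722, f(11)=-65490, f(12)=-131026, f(13)=-262098, f(14)=-524242; answer -524242
Step 2: U1 = -524242; m = 17; 7*(17)^4 - 6*(17)^3 - 9 = (584647) + (-29478) + (-9) = 555160; answer 555160
Step 3: U2 = 555160; c = 7; total draws C(12,5) = 792; favorable C(7,5) = 21; P = 7/264; answer 7/264

7/264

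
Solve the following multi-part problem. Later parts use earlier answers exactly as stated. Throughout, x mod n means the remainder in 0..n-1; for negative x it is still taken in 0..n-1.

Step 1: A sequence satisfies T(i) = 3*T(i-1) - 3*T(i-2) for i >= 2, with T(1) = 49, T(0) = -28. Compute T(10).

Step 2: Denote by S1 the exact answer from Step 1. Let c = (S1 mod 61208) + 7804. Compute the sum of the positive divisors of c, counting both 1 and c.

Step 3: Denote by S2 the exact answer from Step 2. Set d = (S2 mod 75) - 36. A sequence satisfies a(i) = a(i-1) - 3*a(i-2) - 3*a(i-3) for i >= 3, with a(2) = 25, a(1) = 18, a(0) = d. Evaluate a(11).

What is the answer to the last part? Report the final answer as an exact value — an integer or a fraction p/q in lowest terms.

Step 1: T(2) = 3*(49) - 3*(-28) = 231; iterating: T(2)=231, T(3)=546, T(4)=945, T(5)=1197, T(6)=756, T(7)=-1323, T(8)=-6237, T(9)=-14742, T(10)=-25515; answer -25515
Step 2: S1 = -25515; c = 43497; 43497 = 3^5 * 179; sigma = (1 + 3 + 9 + 27 + 81 + 243) * (1 + 179) = 364 * 180 = 65520; answer 65520
Step 3: S2 = 65520; d = 9; a(3) = 1*(25) - 3*(18) - 3*(9) = -56; iterating: a(3)=-56, a(4)=-185, a(5)=-92, a(6)=631, a(7)=1462, a(8)=-155, a(9)=-6434, a(10)=-10355, a(11)=9412; answer 9412

9412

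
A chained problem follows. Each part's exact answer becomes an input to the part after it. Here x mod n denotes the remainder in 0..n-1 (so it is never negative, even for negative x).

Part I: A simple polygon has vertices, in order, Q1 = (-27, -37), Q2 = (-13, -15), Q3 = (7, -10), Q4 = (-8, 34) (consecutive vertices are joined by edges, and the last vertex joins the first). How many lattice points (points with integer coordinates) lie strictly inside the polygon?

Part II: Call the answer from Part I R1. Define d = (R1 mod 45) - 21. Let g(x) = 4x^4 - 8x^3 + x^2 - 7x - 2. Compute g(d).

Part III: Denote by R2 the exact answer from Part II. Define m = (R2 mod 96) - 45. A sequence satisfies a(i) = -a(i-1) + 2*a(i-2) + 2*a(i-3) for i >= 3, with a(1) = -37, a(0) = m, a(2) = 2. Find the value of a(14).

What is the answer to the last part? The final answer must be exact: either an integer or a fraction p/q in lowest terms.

-2140

Part I: cross terms: (-27*-15 - -13*-37)=-76, (-13*-10 - 7*-15)=235, (7*34 - -8*-10)=158, (-8*-37 - -27*34)=1214; twice the area = |1531| = 1531; area = 1531/2; boundary points = 2 + 5 + 1 + 1 = 9; strictly interior points = area - boundary/2 + 1 = 762; answer 762
Part II: R1 = 762; d = 21; 4*(21)^4 - 8*(21)^3 + 1*(21)^2 - 7*(21)^1 - 2 = (777924) + (-74088) + (441) + (-147) + (-2) = 704128; answer 704128
Part III: R2 = 704128; m = 19; a(3) = -1*(2) + 2*(-37) + 2*(19) = -38; iterating: a(3)=-38, a(4)=-32, a(5)=-40, a(6)=-100, a(7)=-44, a(8)=-236, a(9)=-52, a(10)=-508, a(11)=-68, a(12)=-1052, a(13)=-100, a(14)=-2140; answer -2140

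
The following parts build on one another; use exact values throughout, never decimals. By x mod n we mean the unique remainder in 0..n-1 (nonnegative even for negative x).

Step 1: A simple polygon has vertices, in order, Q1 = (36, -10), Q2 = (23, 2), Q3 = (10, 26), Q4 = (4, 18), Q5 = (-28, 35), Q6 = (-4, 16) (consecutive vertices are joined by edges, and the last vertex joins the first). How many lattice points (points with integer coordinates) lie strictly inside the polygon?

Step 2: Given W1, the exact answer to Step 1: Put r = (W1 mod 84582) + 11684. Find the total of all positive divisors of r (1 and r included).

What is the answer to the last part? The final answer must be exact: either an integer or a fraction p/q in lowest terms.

12480

Step 1: cross terms: (36*2 - 23*-10)=302, (23*26 - 10*2)=578, (10*18 - 4*26)=76, (4*35 - -28*18)=644, (-28*16 - -4*35)=-308, (-4*-10 - 36*16)=-536; twice the area = |756| = 756; area = 378; boundary points = 1 + 1 + 2 + 1 + 1 + 2 = 8; strictly interior points = area - boundary/2 + 1 = 375; answer 375
Step 2: W1 = 375; r = 12059; 12059 = 31 * 389; sigma = (1 + 31) * (1 + 389) = 32 * 390 = 12480; answer 12480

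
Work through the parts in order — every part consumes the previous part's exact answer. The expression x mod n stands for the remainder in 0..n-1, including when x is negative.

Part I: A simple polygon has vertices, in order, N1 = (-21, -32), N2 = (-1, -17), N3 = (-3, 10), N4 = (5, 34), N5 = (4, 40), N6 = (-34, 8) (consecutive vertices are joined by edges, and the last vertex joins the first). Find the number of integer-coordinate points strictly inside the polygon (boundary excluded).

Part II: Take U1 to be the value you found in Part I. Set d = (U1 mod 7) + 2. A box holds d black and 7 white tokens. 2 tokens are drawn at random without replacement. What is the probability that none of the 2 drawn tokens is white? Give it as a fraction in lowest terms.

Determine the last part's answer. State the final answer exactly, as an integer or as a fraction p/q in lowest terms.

Part I: cross terms: (-21*-17 - -1*-32)=325, (-1*10 - -3*-17)=-61, (-3*34 - 5*10)=-152, (5*40 - 4*34)=64, (4*8 - -34*40)=1392, (-34*-32 - -21*8)=1256; twice the area = |2824| = 2824; area = 1412; boundary points = 5 + 1 + 8 + 1 + 2 + 1 = 18; strictly interior points = area - boundary/2 + 1 = 1404; answer 1404
Part II: U1 = 1404; d = 6; total draws C(13,2) = 78; favorable C(6,2) = 15; P = 5/26; answer 5/26

5/26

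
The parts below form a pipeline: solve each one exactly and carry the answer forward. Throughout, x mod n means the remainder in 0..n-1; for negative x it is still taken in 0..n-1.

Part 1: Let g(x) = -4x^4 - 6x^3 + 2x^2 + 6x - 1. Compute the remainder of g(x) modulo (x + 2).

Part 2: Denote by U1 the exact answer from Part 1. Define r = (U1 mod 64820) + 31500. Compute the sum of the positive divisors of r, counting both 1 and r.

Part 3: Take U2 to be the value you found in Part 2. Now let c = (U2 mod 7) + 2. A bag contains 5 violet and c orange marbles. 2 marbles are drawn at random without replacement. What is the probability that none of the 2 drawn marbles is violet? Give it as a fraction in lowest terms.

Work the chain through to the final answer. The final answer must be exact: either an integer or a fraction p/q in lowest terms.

2/9

Part 1: remainder = value at the root: -4*(-2)^4 - 6*(-2)^3 + 2*(-2)^2 + 6*(-2)^1 - 1 = (-64) + (48) + (8) + (-12) + (-1) = -21; answer -21
Part 2: U1 = -21; r = 96299; 96299 = 7 * 13757; sigma = (1 + 7) * (1 + 13757) = 8 * 13758 = 110064; answer 110064
Part 3: U2 = 110064; c = 5; total draws C(10,2) = 45; favorable C(5,2) = 10; P = 2/9; answer 2/9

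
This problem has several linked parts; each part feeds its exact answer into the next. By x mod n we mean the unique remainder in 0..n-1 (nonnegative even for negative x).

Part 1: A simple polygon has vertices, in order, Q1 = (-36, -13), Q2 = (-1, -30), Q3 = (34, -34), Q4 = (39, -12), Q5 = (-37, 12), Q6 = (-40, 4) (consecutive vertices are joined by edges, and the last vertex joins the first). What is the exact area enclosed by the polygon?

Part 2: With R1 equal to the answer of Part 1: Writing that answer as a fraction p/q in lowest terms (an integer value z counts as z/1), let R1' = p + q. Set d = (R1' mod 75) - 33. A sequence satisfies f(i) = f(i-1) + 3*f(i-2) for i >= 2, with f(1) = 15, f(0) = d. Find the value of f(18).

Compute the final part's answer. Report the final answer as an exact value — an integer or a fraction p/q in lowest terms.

-12563646

Part 1: cross terms: (-36*-30 - -1*-13)=1067, (-1*-34 - 34*-30)=1054, (34*-12 - 39*-34)=918, (39*12 - -37*-12)=24, (-37*4 - -40*12)=332, (-40*-13 - -36*4)=664; twice the area = |4059| = 4059; area = 4059/2; answer 4059/2
Part 2: R1 = 4059/2; threaded value p + q = 4061; d = -22; f(2) = 1*(15) + 3*(-22) = -51; iterating: f(2)=-51, f(3)=-6, f(4)=-159, f(5)=-177, f(6)=-654, f(7)=-1185, f(8)=-3147, f(9)=-6702, f(10)=-16143, f(11)=-36249, f(12)=-84678, f(13)=-193425, f(14)=-447459, f(15)=-1027734, f(16)=-2370111, f(17)=-5453313, f(18)=-12563646; answer -12563646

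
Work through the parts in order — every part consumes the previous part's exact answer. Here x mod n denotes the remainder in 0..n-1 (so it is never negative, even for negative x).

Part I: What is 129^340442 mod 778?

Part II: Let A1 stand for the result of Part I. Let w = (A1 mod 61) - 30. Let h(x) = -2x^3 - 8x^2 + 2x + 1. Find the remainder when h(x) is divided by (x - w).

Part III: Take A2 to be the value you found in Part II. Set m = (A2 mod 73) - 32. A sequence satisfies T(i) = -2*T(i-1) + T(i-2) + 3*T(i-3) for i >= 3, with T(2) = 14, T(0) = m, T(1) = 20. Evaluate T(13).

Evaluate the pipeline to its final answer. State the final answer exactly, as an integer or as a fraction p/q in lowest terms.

Part I: squarings mod 778: 129^1=129, 129^2=303, 129^4=5, 129^8=25, 129^16=625, 129^32=69, 129^64=93, 129^128=91, 129^256=501, 129^512=485, 129^1024=269, 129^2048=7, 129^4096=49, 129^8192=67, 129^16384=599, 129^32768=143, 129^65536=221, 129^131072=605, 129^262144=365; 129^340442 = 129^2 * 129^8 * 129^16 * 129^64 * 129^128 * 129^256 * 129^4096 * 129^8192 * 129^65536 * 129^262144 = 79 (mod 778); answer 79
Part II: A1 = 79; w = -12; remainder = value at the root: -2*(-12)^3 - 8*(-12)^2 + 2*(-12)^1 + 1 = (3456) + (-1152) + (-24) + (1) = 2281; answer 2281
Part III: A2 = 2281; m = -14; T(3) = -2*(14) + 1*(20) + 3*(-14) = -50; iterating: T(3)=-50, T(4)=174, T(5)=-356, T(6)=736, T(7)=-1306, T(8)=2280, T(9)=-3658, T(10)=5678, T(11)=-8174, T(12)=11052, T(13)=-13244; answer -13244

-13244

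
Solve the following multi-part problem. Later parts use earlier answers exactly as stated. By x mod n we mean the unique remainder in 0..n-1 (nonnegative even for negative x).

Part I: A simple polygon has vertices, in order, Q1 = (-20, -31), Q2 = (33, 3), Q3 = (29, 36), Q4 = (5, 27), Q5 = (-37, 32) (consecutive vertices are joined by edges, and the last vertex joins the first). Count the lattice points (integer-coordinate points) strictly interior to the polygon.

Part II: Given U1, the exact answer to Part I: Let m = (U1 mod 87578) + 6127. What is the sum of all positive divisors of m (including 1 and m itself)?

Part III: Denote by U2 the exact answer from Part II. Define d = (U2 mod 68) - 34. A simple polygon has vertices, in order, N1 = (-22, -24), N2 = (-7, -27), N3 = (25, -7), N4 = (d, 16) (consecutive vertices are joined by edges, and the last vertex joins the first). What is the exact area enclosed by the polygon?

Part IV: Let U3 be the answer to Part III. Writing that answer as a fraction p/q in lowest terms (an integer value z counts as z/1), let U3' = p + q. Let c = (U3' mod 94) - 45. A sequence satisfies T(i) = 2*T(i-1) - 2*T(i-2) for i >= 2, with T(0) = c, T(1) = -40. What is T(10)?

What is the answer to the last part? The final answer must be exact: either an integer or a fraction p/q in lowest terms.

-1856

Part I: cross terms: (-20*3 - 33*-31)=963, (33*36 - 29*3)=1101, (29*27 - 5*36)=603, (5*32 - -37*27)=1159, (-37*-31 - -20*32)=1787; twice the area = |5613| = 5613; area = 5613/2; boundary points = 1 + 1 + 3 + 1 + 1 = 7; strictly interior points = area - boundary/2 + 1 = 2804; answer 2804
Part II: U1 = 2804; m = 8931; 8931 = 3 * 13 * 229; sigma = (1 + 3) * (1 + 13) * (1 + 229) = 4 * 14 * 230 = 12880; answer 12880
Part III: U2 = 12880; d = -6; cross terms: (-22*-27 - -7*-24)=426, (-7*-7 - 25*-27)=724, (25*16 - -6*-7)=358, (-6*-24 - -22*16)=496; twice the area = |2004| = 2004; area = 1002; answer 1002
Part IV: U3 = 1002; threaded value p + q = 1003; c = 18; T(2) = 2*(-40) - 2*(18) = -116; iterating: T(2)=-116, T(3)=-152, T(4)=-72, T(5)=160, T(6)=464, T(7)=608, T(8)=288, T(9)=-640, T(10)=-1856; answer -1856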